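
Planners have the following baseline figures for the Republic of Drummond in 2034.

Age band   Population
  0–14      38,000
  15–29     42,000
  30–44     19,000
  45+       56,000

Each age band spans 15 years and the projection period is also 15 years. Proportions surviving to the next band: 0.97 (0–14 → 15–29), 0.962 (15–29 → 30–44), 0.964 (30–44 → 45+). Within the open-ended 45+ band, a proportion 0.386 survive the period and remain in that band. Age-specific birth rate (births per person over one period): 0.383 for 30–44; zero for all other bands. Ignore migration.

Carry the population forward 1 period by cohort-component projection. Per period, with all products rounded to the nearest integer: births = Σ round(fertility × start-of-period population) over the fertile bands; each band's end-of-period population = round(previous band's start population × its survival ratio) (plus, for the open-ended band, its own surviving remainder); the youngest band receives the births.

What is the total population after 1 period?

Numbering the bands 1..4 from youngest to oldest:
— Period 1 —
Births: 19000 × 0.383 = 7277
Band 2: 38000 × 0.97 = 36860
Band 3: 42000 × 0.962 = 40404
Band 4: 19000 × 0.964 + 56000 × 0.386 = 18316 + 21616 = 39932
End of period: [7277, 36860, 40404, 39932]
Total after period 1: 7277 + 36860 + 40404 + 39932 = 124473

124473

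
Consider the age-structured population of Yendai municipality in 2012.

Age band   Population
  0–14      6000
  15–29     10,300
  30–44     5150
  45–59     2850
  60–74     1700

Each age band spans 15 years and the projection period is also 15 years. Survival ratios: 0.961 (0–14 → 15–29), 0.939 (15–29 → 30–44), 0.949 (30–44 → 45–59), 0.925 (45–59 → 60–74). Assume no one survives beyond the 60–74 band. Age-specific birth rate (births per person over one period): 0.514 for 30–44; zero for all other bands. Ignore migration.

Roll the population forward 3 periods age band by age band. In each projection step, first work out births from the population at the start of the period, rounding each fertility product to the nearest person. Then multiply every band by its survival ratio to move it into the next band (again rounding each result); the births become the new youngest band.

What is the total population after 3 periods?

[period 1]
Births: 5150 * 0.514 = 2647
15–29: 6000 * 0.961 = 5766
30–44: 10300 * 0.939 = 9672
45–59: 5150 * 0.949 = 4887
60–74: 2850 * 0.925 = 2636
End of period: [2647, 5766, 9672, 4887, 2636]
[period 2]
Births: 9672 * 0.514 = 4971
15–29: 2647 * 0.961 = 2544
30–44: 5766 * 0.939 = 5414
45–59: 9672 * 0.949 = 9179
60–74: 4887 * 0.925 = 4520
End of period: [4971, 2544, 5414, 9179, 4520]
[period 3]
Births: 5414 * 0.514 = 2783
15–29: 4971 * 0.961 = 4777
30–44: 2544 * 0.939 = 2389
45–59: 5414 * 0.949 = 5138
60–74: 9179 * 0.925 = 8491
End of period: [2783, 4777, 2389, 5138, 8491]
Total after period 3: 2783 + 4777 + 2389 + 5138 + 8491 = 23578

23578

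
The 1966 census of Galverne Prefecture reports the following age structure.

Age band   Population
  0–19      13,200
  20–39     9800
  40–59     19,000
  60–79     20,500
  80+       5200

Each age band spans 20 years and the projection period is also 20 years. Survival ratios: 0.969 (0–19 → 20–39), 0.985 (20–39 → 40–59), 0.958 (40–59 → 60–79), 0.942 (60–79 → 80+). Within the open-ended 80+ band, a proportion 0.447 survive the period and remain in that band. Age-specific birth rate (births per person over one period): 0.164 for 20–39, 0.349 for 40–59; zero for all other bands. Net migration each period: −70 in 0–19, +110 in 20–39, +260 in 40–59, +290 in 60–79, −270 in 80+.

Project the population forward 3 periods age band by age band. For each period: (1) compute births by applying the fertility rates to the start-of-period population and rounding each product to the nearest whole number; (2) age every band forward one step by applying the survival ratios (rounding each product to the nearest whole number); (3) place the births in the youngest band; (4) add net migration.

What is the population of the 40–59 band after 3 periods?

Period 1:
Births: 9800 × 0.164 = 1607 ; 19000 × 0.349 = 6631 ⇒ total 8238
20–39: 13200 × 0.969 = 12791
40–59: 9800 × 0.985 = 9653
60–79: 19000 × 0.958 = 18202
80+: 20500 × 0.942 + 5200 × 0.447 = 19311 + 2324 = 21635
Net migration: 0–19 − 70 → 8168; 20–39 + 110 → 12901; 40–59 + 260 → 9913; 60–79 + 290 → 18492; 80+ − 270 → 21365
End of period: [8168, 12901, 9913, 18492, 21365]
Period 2:
Births: 12901 × 0.164 = 2116 ; 9913 × 0.349 = 3460 ⇒ total 5576
20–39: 8168 × 0.969 = 7915
40–59: 12901 × 0.985 = 12707
60–79: 9913 × 0.958 = 9497
80+: 18492 × 0.942 + 21365 × 0.447 = 17419 + 9550 = 26969
Net migration: 0–19 − 70 → 5506; 20–39 + 110 → 8025; 40–59 + 260 → 12967; 60–79 + 290 → 9787; 80+ − 270 → 26699
End of period: [5506, 8025, 12967, 9787, 26699]
Period 3:
Births: 8025 × 0.164 = 1316 ; 12967 × 0.349 = 4525 ⇒ total 5841
20–39: 5506 × 0.969 = 5335
40–59: 8025 × 0.985 = 7905
60–79: 12967 × 0.958 = 12422
80+: 9787 × 0.942 + 26699 × 0.447 = 9219 + 11934 = 21153
Net migration: 0–19 − 70 → 5771; 20–39 + 110 → 5445; 40–59 + 260 → 8165; 60–79 + 290 → 12712; 80+ − 270 → 20883
End of period: [5771, 5445, 8165, 12712, 20883]

8165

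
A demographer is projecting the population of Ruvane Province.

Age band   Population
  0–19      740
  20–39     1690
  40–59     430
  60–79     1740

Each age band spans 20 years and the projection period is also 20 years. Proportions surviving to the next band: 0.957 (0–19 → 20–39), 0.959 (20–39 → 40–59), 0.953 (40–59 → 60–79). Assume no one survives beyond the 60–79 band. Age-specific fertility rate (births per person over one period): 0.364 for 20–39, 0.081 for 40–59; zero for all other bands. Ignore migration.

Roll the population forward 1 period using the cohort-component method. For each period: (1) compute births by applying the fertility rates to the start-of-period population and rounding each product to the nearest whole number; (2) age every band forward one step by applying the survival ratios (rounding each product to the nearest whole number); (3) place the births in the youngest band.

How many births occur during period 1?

650

Call the groups 1 to 4, youngest first.
[period 1]
Births: 1690 * 0.364 = 615, 430 * 0.081 = 35 ⇒ total 650
Group 2: 740 * 0.957 = 708
Group 3: 1690 * 0.959 = 1621
Group 4: 430 * 0.953 = 410
End of period: [650, 708, 1621, 410]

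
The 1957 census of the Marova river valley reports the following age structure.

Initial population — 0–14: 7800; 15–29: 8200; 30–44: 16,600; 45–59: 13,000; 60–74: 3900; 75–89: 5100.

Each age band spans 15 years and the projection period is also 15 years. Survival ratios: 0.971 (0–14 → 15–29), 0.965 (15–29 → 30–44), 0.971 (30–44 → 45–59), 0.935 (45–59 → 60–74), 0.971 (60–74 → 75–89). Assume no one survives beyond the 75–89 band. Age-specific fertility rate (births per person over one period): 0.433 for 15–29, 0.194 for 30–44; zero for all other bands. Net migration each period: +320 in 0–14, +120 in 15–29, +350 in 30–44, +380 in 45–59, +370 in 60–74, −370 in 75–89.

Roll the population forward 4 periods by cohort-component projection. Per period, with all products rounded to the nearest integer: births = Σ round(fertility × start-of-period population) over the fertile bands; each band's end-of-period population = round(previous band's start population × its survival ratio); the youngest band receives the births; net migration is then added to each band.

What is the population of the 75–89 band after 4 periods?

Period 1:
Births: 8200 × 0.433 = 3551 ; 16600 × 0.194 = 3220 — total 6771
15–29: 7800 × 0.971 = 7574
30–44: 8200 × 0.965 = 7913
45–59: 16600 × 0.971 = 16119
60–74: 13000 × 0.935 = 12155
75–89: 3900 × 0.971 = 3787
Net migration: 0–14 + 320 → 7091; 15–29 + 120 → 7694; 30–44 + 350 → 8263; 45–59 + 380 → 16499; 60–74 + 370 → 12525; 75–89 − 370 → 3417
→ [7091, 7694, 8263, 16499, 12525, 3417]
Period 2:
Births: 7694 × 0.433 = 3332 ; 8263 × 0.194 = 1603 — total 4935
15–29: 7091 × 0.971 = 6885
30–44: 7694 × 0.965 = 7425
45–59: 8263 × 0.971 = 8023
60–74: 16499 × 0.935 = 15427
75–89: 12525 × 0.971 = 12162
Net migration: 0–14 + 320 → 5255; 15–29 + 120 → 7005; 30–44 + 350 → 7775; 45–59 + 380 → 8403; 60–74 + 370 → 15797; 75–89 − 370 → 11792
→ [5255, 7005, 7775, 8403, 15797, 11792]
Period 3:
Births: 7005 × 0.433 = 3033 ; 7775 × 0.194 = 1508 — total 4541
15–29: 5255 × 0.971 = 5103
30–44: 7005 × 0.965 = 6760
45–59: 7775 × 0.971 = 7550
60–74: 8403 × 0.935 = 7857
75–89: 15797 × 0.971 = 15339
Net migration: 0–14 + 320 → 4861; 15–29 + 120 → 5223; 30–44 + 350 → 7110; 45–59 + 380 → 7930; 60–74 + 370 → 8227; 75–89 − 370 → 14969
→ [4861, 5223, 7110, 7930, 8227, 14969]
Period 4:
Births: 5223 × 0.433 = 2262 ; 7110 × 0.194 = 1379 — total 3641
15–29: 4861 × 0.971 = 4720
30–44: 5223 × 0.965 = 5040
45–59: 7110 × 0.971 = 6904
60–74: 7930 × 0.935 = 7415
75–89: 8227 × 0.971 = 7988
Net migration: 0–14 + 320 → 3961; 15–29 + 120 → 4840; 30–44 + 350 → 5390; 45–59 + 380 → 7284; 60–74 + 370 → 7785; 75–89 − 370 → 7618
→ [3961, 4840, 5390, 7284, 7785, 7618]

7618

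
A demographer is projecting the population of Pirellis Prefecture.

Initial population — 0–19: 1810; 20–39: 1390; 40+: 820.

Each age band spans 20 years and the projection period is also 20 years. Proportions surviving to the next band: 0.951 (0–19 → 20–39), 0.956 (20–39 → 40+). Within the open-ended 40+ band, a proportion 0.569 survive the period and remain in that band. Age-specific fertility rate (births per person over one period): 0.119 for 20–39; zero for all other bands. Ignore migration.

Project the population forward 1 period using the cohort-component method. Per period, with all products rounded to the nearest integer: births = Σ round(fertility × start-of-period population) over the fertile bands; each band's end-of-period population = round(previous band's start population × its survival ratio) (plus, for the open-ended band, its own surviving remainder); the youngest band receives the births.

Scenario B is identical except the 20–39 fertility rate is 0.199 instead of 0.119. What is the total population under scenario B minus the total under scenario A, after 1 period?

112

[period 1]
Births: 1390 × 0.119 = 165
20–39: 1810 × 0.951 = 1721
40+: 1390 × 0.956 + 820 × 0.569 = 1329 + 467 = 1796
End of period: [165, 1721, 1796]
Scenario A total after 1 period: 3682
Scenario B projection —
[period 1]
Births: 1390 × 0.199 = 277
20–39: 1810 × 0.951 = 1721
40+: 1390 × 0.956 + 820 × 0.569 = 1329 + 467 = 1796
End of period: [277, 1721, 1796]
Scenario B total after 1 period: 3794
Difference B − A = 3794 − 3682 = 112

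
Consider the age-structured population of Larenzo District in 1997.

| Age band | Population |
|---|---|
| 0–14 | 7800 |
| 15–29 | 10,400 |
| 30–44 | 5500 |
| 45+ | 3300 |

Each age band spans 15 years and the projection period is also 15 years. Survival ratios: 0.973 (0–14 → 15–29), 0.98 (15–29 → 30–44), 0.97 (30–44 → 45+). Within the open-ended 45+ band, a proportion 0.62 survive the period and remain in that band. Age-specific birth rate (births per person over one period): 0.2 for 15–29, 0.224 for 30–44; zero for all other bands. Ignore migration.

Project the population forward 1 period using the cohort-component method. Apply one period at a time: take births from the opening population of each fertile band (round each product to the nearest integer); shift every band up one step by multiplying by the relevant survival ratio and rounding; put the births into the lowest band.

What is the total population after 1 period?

[period 1]
Births: 10400 * 0.2 = 2080 ; 5500 * 0.224 = 1232 ⇒ total 3312
15–29: 7800 * 0.973 = 7589
30–44: 10400 * 0.98 = 10192
45+: 5500 * 0.97 + 3300 * 0.62 = 5335 + 2046 = 7381
Giving 3312 / 7589 / 10192 / 7381.
Total after period 1: 3312 + 7589 + 10192 + 7381 = 28474

28474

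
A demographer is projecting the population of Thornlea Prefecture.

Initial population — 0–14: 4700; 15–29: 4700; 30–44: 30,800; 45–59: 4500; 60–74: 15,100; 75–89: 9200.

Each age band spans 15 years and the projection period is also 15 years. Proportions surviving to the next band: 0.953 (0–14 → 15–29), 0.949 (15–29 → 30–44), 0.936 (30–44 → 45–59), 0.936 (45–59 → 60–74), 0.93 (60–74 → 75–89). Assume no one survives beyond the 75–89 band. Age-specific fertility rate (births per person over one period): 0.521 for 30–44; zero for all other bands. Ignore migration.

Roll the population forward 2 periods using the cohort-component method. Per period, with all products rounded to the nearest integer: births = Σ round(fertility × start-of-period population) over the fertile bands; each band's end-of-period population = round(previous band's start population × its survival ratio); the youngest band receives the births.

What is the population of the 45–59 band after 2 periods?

[period 1]
Births: 30800 * 0.521 = 16047
15–29: 4700 * 0.953 = 4479
30–44: 4700 * 0.949 = 4460
45–59: 30800 * 0.936 = 28829
60–74: 4500 * 0.936 = 4212
75–89: 15100 * 0.93 = 14043
Population now: 0–14=16047, 15–29=4479, 30–44=4460, 45–59=28829, 60–74=4212, 75–89=14043
[period 2]
Births: 4460 * 0.521 = 2324
15–29: 16047 * 0.953 = 15293
30–44: 4479 * 0.949 = 4251
45–59: 4460 * 0.936 = 4175
60–74: 28829 * 0.936 = 26984
75–89: 4212 * 0.93 = 3917
Population now: 0–14=2324, 15–29=15293, 30–44=4251, 45–59=4175, 60–74=26984, 75–89=3917

4175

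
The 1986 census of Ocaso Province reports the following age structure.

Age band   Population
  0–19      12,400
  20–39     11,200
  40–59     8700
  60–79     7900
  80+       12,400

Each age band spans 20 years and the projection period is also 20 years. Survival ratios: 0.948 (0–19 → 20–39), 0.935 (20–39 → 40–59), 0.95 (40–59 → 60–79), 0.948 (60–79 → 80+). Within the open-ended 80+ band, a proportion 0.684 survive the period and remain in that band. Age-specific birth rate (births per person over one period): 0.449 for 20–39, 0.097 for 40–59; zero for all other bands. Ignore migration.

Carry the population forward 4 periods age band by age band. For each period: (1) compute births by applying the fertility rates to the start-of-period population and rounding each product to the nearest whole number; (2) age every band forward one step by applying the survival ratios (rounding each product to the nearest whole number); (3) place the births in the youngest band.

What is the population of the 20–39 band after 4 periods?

3381

Let group 1 be 0–19 through group 5 = 80+.
Period 1.
Births: 11200 × 0.449 = 5029  |  8700 × 0.097 = 844 → total 5873
Group 2: 12400 × 0.948 = 11755
Group 3: 11200 × 0.935 = 10472
Group 4: 8700 × 0.95 = 8265
Group 5: 7900 × 0.948 + 12400 × 0.684 = 7489 + 8482 = 15971
→ [5873, 11755, 10472, 8265, 15971]
Period 2.
Births: 11755 × 0.449 = 5278  |  10472 × 0.097 = 1016 → total 6294
Group 2: 5873 × 0.948 = 5568
Group 3: 11755 × 0.935 = 10991
Group 4: 10472 × 0.95 = 9948
Group 5: 8265 × 0.948 + 15971 × 0.684 = 7835 + 10924 = 18759
→ [6294, 5568, 10991, 9948, 18759]
Period 3.
Births: 5568 × 0.449 = 2500  |  10991 × 0.097 = 1066 → total 3566
Group 2: 6294 × 0.948 = 5967
Group 3: 5568 × 0.935 = 5206
Group 4: 10991 × 0.95 = 10441
Group 5: 9948 × 0.948 + 18759 × 0.684 = 9431 + 12831 = 22262
→ [3566, 5967, 5206, 10441, 22262]
Period 4.
Births: 5967 × 0.449 = 2679  |  5206 × 0.097 = 505 → total 3184
Group 2: 3566 × 0.948 = 3381
Group 3: 5967 × 0.935 = 5579
Group 4: 5206 × 0.95 = 4946
Group 5: 10441 × 0.948 + 22262 × 0.684 = 9898 + 15227 = 25125
→ [3184, 3381, 5579, 4946, 25125]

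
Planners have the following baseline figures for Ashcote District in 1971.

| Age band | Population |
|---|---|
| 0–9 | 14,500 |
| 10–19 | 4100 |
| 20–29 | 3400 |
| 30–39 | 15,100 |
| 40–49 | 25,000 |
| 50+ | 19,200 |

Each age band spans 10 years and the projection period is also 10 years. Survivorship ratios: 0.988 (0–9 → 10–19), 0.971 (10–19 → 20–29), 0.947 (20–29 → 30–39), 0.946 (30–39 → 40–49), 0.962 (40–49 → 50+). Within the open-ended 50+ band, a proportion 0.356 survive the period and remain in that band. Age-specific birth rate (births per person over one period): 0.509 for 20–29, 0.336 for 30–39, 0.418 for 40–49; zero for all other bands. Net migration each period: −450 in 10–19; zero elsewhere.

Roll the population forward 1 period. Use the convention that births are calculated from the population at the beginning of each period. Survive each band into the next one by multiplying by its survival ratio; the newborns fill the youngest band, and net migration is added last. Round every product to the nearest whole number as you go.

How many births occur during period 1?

17255

Let band 1 be 0–9 through band 6 = 50+.
— Period 1 —
Births: 3400 * 0.509 = 1731 ; 15100 * 0.336 = 5074 ; 25000 * 0.418 = 10450 ⇒ total 17255
Band 2: 14500 * 0.988 = 14326
Band 3: 4100 * 0.971 = 3981
Band 4: 3400 * 0.947 = 3220
Band 5: 15100 * 0.946 = 14285
Band 6: 25000 * 0.962 + 19200 * 0.356 = 24050 + 6835 = 30885
Net migration: Band 2 − 450 → 13876
End of period: [17255, 13876, 3981, 3220, 14285, 30885]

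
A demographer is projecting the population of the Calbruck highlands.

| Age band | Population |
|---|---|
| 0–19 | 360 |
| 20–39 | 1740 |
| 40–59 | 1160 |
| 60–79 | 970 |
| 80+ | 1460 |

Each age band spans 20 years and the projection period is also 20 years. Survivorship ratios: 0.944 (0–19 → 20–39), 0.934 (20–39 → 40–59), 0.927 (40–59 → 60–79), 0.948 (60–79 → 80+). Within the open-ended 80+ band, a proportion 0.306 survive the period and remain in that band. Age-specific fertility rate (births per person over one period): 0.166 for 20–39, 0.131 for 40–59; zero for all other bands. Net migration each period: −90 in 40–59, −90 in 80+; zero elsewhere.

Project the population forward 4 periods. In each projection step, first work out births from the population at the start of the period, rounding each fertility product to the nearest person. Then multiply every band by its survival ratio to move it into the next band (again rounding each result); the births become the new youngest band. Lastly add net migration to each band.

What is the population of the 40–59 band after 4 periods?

137

(Groups numbered youngest = 1 to oldest = 5.)
After projecting period 1:
Births: 1740 × 0.166 = 289  |  1160 × 0.131 = 152 → total 441
Group 2: 360 × 0.944 = 340
Group 3: 1740 × 0.934 = 1625
Group 4: 1160 × 0.927 = 1075
Group 5: 970 × 0.948 + 1460 × 0.306 = 920 + 447 = 1367
Net migration: Group 3 − 90 → 1535; Group 5 − 90 → 1277
Population now: 0–19=441, 20–39=340, 40–59=1535, 60–79=1075, 80+=1277
After projecting period 2:
Births: 340 × 0.166 = 56  |  1535 × 0.131 = 201 → total 257
Group 2: 441 × 0.944 = 416
Group 3: 340 × 0.934 = 318
Group 4: 1535 × 0.927 = 1423
Group 5: 1075 × 0.948 + 1277 × 0.306 = 1019 + 391 = 1410
Net migration: Group 3 − 90 → 228; Group 5 − 90 → 1320
Population now: 0–19=257, 20–39=416, 40–59=228, 60–79=1423, 80+=1320
After projecting period 3:
Births: 416 × 0.166 = 69  |  228 × 0.131 = 30 → total 99
Group 2: 257 × 0.944 = 243
Group 3: 416 × 0.934 = 389
Group 4: 228 × 0.927 = 211
Group 5: 1423 × 0.948 + 1320 × 0.306 = 1349 + 404 = 1753
Net migration: Group 3 − 90 → 299; Group 5 − 90 → 1663
Population now: 0–19=99, 20–39=243, 40–59=299, 60–79=211, 80+=1663
After projecting period 4:
Births: 243 × 0.166 = 40  |  299 × 0.131 = 39 → total 79
Group 2: 99 × 0.944 = 93
Group 3: 243 × 0.934 = 227
Group 4: 299 × 0.927 = 277
Group 5: 211 × 0.948 + 1663 × 0.306 = 200 + 509 = 709
Net migration: Group 3 − 90 → 137; Group 5 − 90 → 619
Population now: 0–19=79, 20–39=93, 40–59=137, 60–79=277, 80+=619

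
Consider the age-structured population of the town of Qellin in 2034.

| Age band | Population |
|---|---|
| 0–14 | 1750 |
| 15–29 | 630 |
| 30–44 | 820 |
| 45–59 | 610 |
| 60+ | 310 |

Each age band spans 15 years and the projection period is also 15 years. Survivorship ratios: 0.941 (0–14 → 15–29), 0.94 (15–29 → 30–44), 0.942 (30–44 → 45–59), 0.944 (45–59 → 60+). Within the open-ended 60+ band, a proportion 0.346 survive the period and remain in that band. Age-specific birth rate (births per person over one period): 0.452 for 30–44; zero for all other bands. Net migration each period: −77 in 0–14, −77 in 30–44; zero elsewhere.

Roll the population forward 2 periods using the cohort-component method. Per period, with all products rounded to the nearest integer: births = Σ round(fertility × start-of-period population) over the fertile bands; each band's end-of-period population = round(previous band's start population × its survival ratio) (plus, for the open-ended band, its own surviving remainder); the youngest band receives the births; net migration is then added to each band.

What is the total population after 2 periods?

3354

Call the groups 1 to 5, youngest first.
After projecting period 1:
Births: 820 * 0.452 = 371
Group 2: 1750 * 0.941 = 1647
Group 3: 630 * 0.94 = 592
Group 4: 820 * 0.942 = 772
Group 5: 610 * 0.944 + 310 * 0.346 = 576 + 107 = 683
Net migration: Group 1 − 77 → 294; Group 3 − 77 → 515
End of period: [294, 1647, 515, 772, 683]
After projecting period 2:
Births: 515 * 0.452 = 233
Group 2: 294 * 0.941 = 277
Group 3: 1647 * 0.94 = 1548
Group 4: 515 * 0.942 = 485
Group 5: 772 * 0.944 + 683 * 0.346 = 729 + 236 = 965
Net migration: Group 1 − 77 → 156; Group 3 − 77 → 1471
End of period: [156, 277, 1471, 485, 965]
Total after period 2: 156 + 277 + 1471 + 485 + 965 = 3354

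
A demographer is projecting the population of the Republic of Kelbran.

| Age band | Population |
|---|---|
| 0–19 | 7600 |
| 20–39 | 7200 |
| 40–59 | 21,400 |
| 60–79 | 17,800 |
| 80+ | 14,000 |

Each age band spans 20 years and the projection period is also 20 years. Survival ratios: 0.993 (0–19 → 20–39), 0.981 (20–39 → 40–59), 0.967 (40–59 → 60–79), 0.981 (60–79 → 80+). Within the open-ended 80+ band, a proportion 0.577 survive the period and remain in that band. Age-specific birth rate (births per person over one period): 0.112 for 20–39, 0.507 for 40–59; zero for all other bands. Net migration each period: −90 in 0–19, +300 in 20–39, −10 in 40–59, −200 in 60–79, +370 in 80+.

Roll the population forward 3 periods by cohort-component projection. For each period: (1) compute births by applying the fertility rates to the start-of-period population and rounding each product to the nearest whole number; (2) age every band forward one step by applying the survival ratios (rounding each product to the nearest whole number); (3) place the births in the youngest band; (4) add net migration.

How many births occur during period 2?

4455

After projecting period 1:
Births: 7200 × 0.112 = 806  |  21400 × 0.507 = 10850 ⇒ total 11656
20–39: 7600 × 0.993 = 7547
40–59: 7200 × 0.981 = 7063
60–79: 21400 × 0.967 = 20694
80+: 17800 × 0.981 + 14000 × 0.577 = 17462 + 8078 = 25540
Net migration: 0–19 − 90 → 11566; 20–39 + 300 → 7847; 40–59 − 10 → 7053; 60–79 − 200 → 20494; 80+ + 370 → 25910
Population now: 0–19=11566, 20–39=7847, 40–59=7053, 60–79=20494, 80+=25910
After projecting period 2:
Births: 7847 × 0.112 = 879  |  7053 × 0.507 = 3576 ⇒ total 4455
20–39: 11566 × 0.993 = 11485
40–59: 7847 × 0.981 = 7698
60–79: 7053 × 0.967 = 6820
80+: 20494 × 0.981 + 25910 × 0.577 = 20105 + 14950 = 35055
Net migration: 0–19 − 90 → 4365; 20–39 + 300 → 11785; 40–59 − 10 → 7688; 60–79 − 200 → 6620; 80+ + 370 → 35425
Population now: 0–19=4365, 20–39=11785, 40–59=7688, 60–79=6620, 80+=35425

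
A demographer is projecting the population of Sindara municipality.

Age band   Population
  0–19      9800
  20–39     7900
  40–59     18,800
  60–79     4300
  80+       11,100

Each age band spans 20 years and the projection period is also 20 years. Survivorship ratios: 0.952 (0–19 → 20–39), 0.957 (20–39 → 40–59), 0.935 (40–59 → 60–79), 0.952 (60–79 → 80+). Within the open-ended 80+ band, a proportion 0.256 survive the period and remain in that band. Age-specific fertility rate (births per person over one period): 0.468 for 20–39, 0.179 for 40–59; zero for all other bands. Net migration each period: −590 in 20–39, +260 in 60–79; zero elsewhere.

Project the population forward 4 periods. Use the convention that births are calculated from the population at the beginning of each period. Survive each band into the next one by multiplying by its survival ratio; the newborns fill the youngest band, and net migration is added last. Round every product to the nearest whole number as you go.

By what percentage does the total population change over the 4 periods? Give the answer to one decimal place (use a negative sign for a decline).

Period 1:
Births: 7900 * 0.468 = 3697, 18800 * 0.179 = 3365 — total 7062
20–39: 9800 * 0.952 = 9330
40–59: 7900 * 0.957 = 7560
60–79: 18800 * 0.935 = 17578
80+: 4300 * 0.952 + 11100 * 0.256 = 4094 + 2842 = 6936
Net migration: 20–39 − 590 → 8740; 60–79 + 260 → 17838
End of period: [7062, 8740, 7560, 17838, 6936]
Period 2:
Births: 8740 * 0.468 = 4090, 7560 * 0.179 = 1353 — total 5443
20–39: 7062 * 0.952 = 6723
40–59: 8740 * 0.957 = 8364
60–79: 7560 * 0.935 = 7069
80+: 17838 * 0.952 + 6936 * 0.256 = 16982 + 1776 = 18758
Net migration: 20–39 − 590 → 6133; 60–79 + 260 → 7329
End of period: [5443, 6133, 8364, 7329, 18758]
Period 3:
Births: 6133 * 0.468 = 2870, 8364 * 0.179 = 1497 — total 4367
20–39: 5443 * 0.952 = 5182
40–59: 6133 * 0.957 = 5869
60–79: 8364 * 0.935 = 7820
80+: 7329 * 0.952 + 18758 * 0.256 = 6977 + 4802 = 11779
Net migration: 20–39 − 590 → 4592; 60–79 + 260 → 8080
End of period: [4367, 4592, 5869, 8080, 11779]
Period 4:
Births: 4592 * 0.468 = 2149, 5869 * 0.179 = 1051 — total 3200
20–39: 4367 * 0.952 = 4157
40–59: 4592 * 0.957 = 4395
60–79: 5869 * 0.935 = 5488
80+: 8080 * 0.952 + 11779 * 0.256 = 7692 + 3015 = 10707
Net migration: 20–39 − 590 → 3567; 60–79 + 260 → 5748
End of period: [3200, 3567, 4395, 5748, 10707]
Total: 51900 → 27617; change = -24283; percentage change = -46.8%

-46.8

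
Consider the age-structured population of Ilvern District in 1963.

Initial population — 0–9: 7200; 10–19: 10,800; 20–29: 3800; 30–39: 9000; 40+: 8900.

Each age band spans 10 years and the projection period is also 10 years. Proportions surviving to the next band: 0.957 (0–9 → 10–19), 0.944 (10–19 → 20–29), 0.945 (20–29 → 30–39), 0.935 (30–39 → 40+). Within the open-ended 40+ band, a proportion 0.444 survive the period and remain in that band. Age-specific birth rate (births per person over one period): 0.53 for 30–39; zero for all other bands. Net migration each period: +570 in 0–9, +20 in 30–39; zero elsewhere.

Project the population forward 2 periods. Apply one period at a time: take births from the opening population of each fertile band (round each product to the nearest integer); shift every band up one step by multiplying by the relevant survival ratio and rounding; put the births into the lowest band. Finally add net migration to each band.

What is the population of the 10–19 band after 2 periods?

After projecting period 1:
Births: 9000 * 0.53 = 4770
10–19: 7200 * 0.957 = 6890
20–29: 10800 * 0.944 = 10195
30–39: 3800 * 0.945 = 3591
40+: 9000 * 0.935 + 8900 * 0.444 = 8415 + 3952 = 12367
Net migration: 0–9 + 570 → 5340; 30–39 + 20 → 3611
Population now: 0–9=5340, 10–19=6890, 20–29=10195, 30–39=3611, 40+=12367
After projecting period 2:
Births: 3611 * 0.53 = 1914
10–19: 5340 * 0.957 = 5110
20–29: 6890 * 0.944 = 6504
30–39: 10195 * 0.945 = 9634
40+: 3611 * 0.935 + 12367 * 0.444 = 3376 + 5491 = 8867
Net migration: 0–9 + 570 → 2484; 30–39 + 20 → 9654
Population now: 0–9=2484, 10–19=5110, 20–29=6504, 30–39=9654, 40+=8867

5110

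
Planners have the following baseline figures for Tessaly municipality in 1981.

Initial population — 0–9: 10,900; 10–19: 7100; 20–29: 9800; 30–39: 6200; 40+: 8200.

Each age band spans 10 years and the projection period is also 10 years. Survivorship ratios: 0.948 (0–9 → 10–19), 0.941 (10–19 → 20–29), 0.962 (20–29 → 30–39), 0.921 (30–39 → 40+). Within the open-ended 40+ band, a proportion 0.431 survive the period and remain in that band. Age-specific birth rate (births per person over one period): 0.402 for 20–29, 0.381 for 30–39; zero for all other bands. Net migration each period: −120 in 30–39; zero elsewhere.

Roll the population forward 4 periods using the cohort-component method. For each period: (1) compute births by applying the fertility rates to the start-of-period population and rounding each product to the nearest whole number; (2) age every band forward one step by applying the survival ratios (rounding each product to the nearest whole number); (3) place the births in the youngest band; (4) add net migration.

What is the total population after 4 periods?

[period 1]
Births: 9800 × 0.402 = 3940  |  6200 × 0.381 = 2362 → total 6302
10–19: 10900 × 0.948 = 10333
20–29: 7100 × 0.941 = 6681
30–39: 9800 × 0.962 = 9428
40+: 6200 × 0.921 + 8200 × 0.431 = 5710 + 3534 = 9244
Net migration: 30–39 − 120 → 9308
Giving 6302 / 10333 / 6681 / 9308 / 9244.
[period 2]
Births: 6681 × 0.402 = 2686  |  9308 × 0.381 = 3546 → total 6232
10–19: 6302 × 0.948 = 5974
20–29: 10333 × 0.941 = 9723
30–39: 6681 × 0.962 = 6427
40+: 9308 × 0.921 + 9244 × 0.431 = 8573 + 3984 = 12557
Net migration: 30–39 − 120 → 6307
Giving 6232 / 5974 / 9723 / 6307 / 12557.
[period 3]
Births: 9723 × 0.402 = 3909  |  6307 × 0.381 = 2403 → total 6312
10–19: 6232 × 0.948 = 5908
20–29: 5974 × 0.941 = 5622
30–39: 9723 × 0.962 = 9354
40+: 6307 × 0.921 + 12557 × 0.431 = 5809 + 5412 = 11221
Net migration: 30–39 − 120 → 9234
Giving 6312 / 5908 / 5622 / 9234 / 11221.
[period 4]
Births: 5622 × 0.402 = 2260  |  9234 × 0.381 = 3518 → total 5778
10–19: 6312 × 0.948 = 5984
20–29: 5908 × 0.941 = 5559
30–39: 5622 × 0.962 = 5408
40+: 9234 × 0.921 + 11221 × 0.431 = 8505 + 4836 = 13341
Net migration: 30–39 − 120 → 5288
Giving 5778 / 5984 / 5559 / 5288 / 13341.
Total after period 4: 5778 + 5984 + 5559 + 5288 + 13341 = 35950

35950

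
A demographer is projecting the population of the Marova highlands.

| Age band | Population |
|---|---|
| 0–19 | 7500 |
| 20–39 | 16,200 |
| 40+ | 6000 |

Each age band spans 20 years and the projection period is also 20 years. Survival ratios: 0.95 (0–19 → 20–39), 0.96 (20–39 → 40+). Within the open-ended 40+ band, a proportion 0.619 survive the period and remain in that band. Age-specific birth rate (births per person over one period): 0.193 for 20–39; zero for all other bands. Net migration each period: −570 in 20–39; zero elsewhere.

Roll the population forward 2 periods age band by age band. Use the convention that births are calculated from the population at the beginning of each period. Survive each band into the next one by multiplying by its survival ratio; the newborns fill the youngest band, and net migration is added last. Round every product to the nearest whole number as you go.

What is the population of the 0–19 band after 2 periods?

Let group 1 be 0–19 through group 3 = 40+.
After projecting period 1:
Births: 16200 * 0.193 = 3127
Group 2: 7500 * 0.95 = 7125
Group 3: 16200 * 0.96 + 6000 * 0.619 = 15552 + 3714 = 19266
Net migration: Group 2 − 570 → 6555
→ [3127, 6555, 19266]
After projecting period 2:
Births: 6555 * 0.193 = 1265
Group 2: 3127 * 0.95 = 2971
Group 3: 6555 * 0.96 + 19266 * 0.619 = 6293 + 11926 = 18219
Net migration: Group 2 − 570 → 2401
→ [1265, 2401, 18219]

1265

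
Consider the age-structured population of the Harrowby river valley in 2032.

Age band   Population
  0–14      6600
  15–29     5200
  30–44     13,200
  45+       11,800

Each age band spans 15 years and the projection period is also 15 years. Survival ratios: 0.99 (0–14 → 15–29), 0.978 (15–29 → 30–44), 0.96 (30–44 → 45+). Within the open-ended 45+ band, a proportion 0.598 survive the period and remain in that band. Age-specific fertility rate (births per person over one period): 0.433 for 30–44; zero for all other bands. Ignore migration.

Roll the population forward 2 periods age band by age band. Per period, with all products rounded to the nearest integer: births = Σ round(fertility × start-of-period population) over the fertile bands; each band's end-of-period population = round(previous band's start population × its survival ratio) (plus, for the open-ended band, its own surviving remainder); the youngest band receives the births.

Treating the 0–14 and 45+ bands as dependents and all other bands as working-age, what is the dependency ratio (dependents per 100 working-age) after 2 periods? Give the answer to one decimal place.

Numbering the bands 1..4 from youngest to oldest:
Period 1:
Births: 13200 × 0.433 = 5716
Band 2: 6600 × 0.99 = 6534
Band 3: 5200 × 0.978 = 5086
Band 4: 13200 × 0.96 + 11800 × 0.598 = 12672 + 7056 = 19728
Population now: 0–14=5716, 15–29=6534, 30–44=5086, 45+=19728
Period 2:
Births: 5086 × 0.433 = 2202
Band 2: 5716 × 0.99 = 5659
Band 3: 6534 × 0.978 = 6390
Band 4: 5086 × 0.96 + 19728 × 0.598 = 4883 + 11797 = 16680
Population now: 0–14=2202, 15–29=5659, 30–44=6390, 45+=16680
Dependents (band 0–14 + band 45+) = 2202 + 16680 = 18882; working-age = 12049; ratio = 18882/12049 × 100 = 156.7

156.7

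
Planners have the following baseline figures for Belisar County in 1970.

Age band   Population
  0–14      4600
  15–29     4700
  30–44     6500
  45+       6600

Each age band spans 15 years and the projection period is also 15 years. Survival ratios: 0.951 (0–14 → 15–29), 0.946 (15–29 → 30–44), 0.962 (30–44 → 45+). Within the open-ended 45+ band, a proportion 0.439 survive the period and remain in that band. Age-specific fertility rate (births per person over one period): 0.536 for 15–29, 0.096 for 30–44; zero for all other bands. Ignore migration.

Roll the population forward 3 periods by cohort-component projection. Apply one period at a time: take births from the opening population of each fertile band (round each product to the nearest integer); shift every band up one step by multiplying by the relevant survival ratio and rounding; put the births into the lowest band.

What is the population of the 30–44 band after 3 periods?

2828

Period 1:
Births: 4700 × 0.536 = 2519  |  6500 × 0.096 = 624 → 3143
15–29: 4600 × 0.951 = 4375
30–44: 4700 × 0.946 = 4446
45+: 6500 × 0.962 + 6600 × 0.439 = 6253 + 2897 = 9150
→ [3143, 4375, 4446, 9150]
Period 2:
Births: 4375 × 0.536 = 2345  |  4446 × 0.096 = 427 → 2772
15–29: 3143 × 0.951 = 2989
30–44: 4375 × 0.946 = 4139
45+: 4446 × 0.962 + 9150 × 0.439 = 4277 + 4017 = 8294
→ [2772, 2989, 4139, 8294]
Period 3:
Births: 2989 × 0.536 = 1602  |  4139 × 0.096 = 397 → 1999
15–29: 2772 × 0.951 = 2636
30–44: 2989 × 0.946 = 2828
45+: 4139 × 0.962 + 8294 × 0.439 = 3982 + 3641 = 7623
→ [1999, 2636, 2828, 7623]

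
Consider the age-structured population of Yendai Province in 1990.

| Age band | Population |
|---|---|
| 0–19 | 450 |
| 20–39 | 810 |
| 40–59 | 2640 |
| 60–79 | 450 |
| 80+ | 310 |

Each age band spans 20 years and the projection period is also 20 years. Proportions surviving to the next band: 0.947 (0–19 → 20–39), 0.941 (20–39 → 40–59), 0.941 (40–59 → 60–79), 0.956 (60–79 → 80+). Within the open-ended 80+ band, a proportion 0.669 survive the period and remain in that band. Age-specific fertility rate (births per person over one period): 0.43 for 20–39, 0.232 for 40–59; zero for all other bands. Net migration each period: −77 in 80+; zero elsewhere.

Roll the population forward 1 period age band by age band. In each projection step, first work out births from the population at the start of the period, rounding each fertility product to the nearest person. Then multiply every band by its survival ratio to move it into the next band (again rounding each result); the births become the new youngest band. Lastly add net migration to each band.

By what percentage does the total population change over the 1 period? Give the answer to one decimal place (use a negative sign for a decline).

Call the groups 1 to 5, youngest first.
Period 1.
Births: 810 × 0.43 = 348 ; 2640 × 0.232 = 612 → total 960
Group 2: 450 × 0.947 = 426
Group 3: 810 × 0.941 = 762
Group 4: 2640 × 0.941 = 2484
Group 5: 450 × 0.956 + 310 × 0.669 = 430 + 207 = 637
Net migration: Group 5 − 77 → 560
→ [960, 426, 762, 2484, 560]
Total: 4660 → 5192; change = 532; percentage change = 11.4%

11.4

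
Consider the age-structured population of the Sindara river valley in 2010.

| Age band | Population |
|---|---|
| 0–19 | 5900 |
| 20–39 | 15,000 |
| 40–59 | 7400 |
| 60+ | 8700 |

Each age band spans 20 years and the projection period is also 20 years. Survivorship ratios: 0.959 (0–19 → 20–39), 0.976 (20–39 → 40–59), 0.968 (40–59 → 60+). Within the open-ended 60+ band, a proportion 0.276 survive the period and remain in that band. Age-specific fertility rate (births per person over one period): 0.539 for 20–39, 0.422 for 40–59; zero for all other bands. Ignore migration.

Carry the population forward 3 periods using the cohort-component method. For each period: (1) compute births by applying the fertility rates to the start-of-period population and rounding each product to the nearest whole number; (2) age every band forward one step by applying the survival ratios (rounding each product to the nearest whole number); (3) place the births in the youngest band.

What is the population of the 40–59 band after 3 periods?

Period 1.
Births: 15000 * 0.539 = 8085  |  7400 * 0.422 = 3123 → total 11208
20–39: 5900 * 0.959 = 5658
40–59: 15000 * 0.976 = 14640
60+: 7400 * 0.968 + 8700 * 0.276 = 7163 + 2401 = 9564
→ [11208, 5658, 14640, 9564]
Period 2.
Births: 5658 * 0.539 = 3050  |  14640 * 0.422 = 6178 → total 9228
20–39: 11208 * 0.959 = 10748
40–59: 5658 * 0.976 = 5522
60+: 14640 * 0.968 + 9564 * 0.276 = 14172 + 2640 = 16812
→ [9228, 10748, 5522, 16812]
Period 3.
Births: 10748 * 0.539 = 5793  |  5522 * 0.422 = 2330 → total 8123
20–39: 9228 * 0.959 = 8850
40–59: 10748 * 0.976 = 10490
60+: 5522 * 0.968 + 16812 * 0.276 = 5345 + 4640 = 9985
→ [8123, 8850, 10490, 9985]

10490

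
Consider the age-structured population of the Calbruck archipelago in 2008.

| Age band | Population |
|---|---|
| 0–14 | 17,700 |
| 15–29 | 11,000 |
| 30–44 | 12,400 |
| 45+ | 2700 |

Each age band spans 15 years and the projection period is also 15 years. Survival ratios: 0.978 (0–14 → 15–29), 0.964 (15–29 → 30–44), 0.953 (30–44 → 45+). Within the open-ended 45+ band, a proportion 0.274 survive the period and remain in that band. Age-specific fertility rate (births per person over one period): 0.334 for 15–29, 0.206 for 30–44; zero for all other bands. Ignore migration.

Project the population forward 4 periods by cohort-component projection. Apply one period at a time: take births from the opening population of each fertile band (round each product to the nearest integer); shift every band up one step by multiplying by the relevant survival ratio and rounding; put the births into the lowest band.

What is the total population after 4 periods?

27646

Let band 1 be 0–14 through band 4 = 45+.
— Period 1 —
Births: 11000 × 0.334 = 3674 ; 12400 × 0.206 = 2554 → total 6228
Band 2: 17700 × 0.978 = 17311
Band 3: 11000 × 0.964 = 10604
Band 4: 12400 × 0.953 + 2700 × 0.274 = 11817 + 740 = 12557
Population now: 0–14=6228, 15–29=17311, 30–44=10604, 45+=12557
— Period 2 —
Births: 17311 × 0.334 = 5782 ; 10604 × 0.206 = 2184 → total 7966
Band 2: 6228 × 0.978 = 6091
Band 3: 17311 × 0.964 = 16688
Band 4: 10604 × 0.953 + 12557 × 0.274 = 10106 + 3441 = 13547
Population now: 0–14=7966, 15–29=6091, 30–44=16688, 45+=13547
— Period 3 —
Births: 6091 × 0.334 = 2034 ; 16688 × 0.206 = 3438 → total 5472
Band 2: 7966 × 0.978 = 7791
Band 3: 6091 × 0.964 = 5872
Band 4: 16688 × 0.953 + 13547 × 0.274 = 15904 + 3712 = 19616
Population now: 0–14=5472, 15–29=7791, 30–44=5872, 45+=19616
— Period 4 —
Births: 7791 × 0.334 = 2602 ; 5872 × 0.206 = 1210 → total 3812
Band 2: 5472 × 0.978 = 5352
Band 3: 7791 × 0.964 = 7511
Band 4: 5872 × 0.953 + 19616 × 0.274 = 5596 + 5375 = 10971
Population now: 0–14=3812, 15–29=5352, 30–44=7511, 45+=10971
Total after period 4: 3812 + 5352 + 7511 + 10971 = 27646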